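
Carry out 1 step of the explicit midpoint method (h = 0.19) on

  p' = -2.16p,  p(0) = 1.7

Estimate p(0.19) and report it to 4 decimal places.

1.1455

Midpoint: k1 = f(x_n, p_n); k2 = f(x_n + h/2, p_n + (h/2)·k1); p_{n+1} = p_n + h·k2.
x=0.000000, p=1.700000:
  k1 = f(0.000000, 1.700000) = -3.672000
  k2 = f(0.095000, 1.351160) = -2.918506
  p ← 1.700000 + 0.19·(-2.918506) = 1.145484
p(0.19) ≈ 1.1455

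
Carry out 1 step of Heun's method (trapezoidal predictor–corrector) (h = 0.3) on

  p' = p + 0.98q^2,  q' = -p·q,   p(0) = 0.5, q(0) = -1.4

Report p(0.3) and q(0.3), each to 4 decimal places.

Heun on (p,q): k1 = f(t_n, state_n); k2 = f(t_n + h, state_n + h·k1); state_{n+1} = state_n + (h/2)·(k1 + k2).
0.000000: (0.500000, -1.400000)
  k1 = (2.420800, 0.700000)
  predictor → (1.226240, -1.190000)
  k2 = (2.614018, 1.459226)
  → (1.255223, -1.076116)
(p(0.3), q(0.3)) ≈ (1.2552, -1.0761)

1.2552, -1.0761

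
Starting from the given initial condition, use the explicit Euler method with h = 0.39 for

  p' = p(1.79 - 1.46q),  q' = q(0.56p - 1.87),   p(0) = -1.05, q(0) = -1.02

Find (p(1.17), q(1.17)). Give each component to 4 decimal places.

-6.9725, -0.0067

Euler on (p,q): p_{n+1} = p_n + h·p', q_{n+1} = q_n + h·q'.
0.000000: (-1.050000, -1.020000); f=(-3.443160, 2.507160) → (-2.392832, -0.042208)
0.390000: (-2.392832, -0.042208); f=(-4.430624, 0.135486) → (-4.120776, 0.010632)
0.780000: (-4.120776, 0.010632); f=(-7.312224, -0.044416) → (-6.972543, -0.006690)
(p(1.17), q(1.17)) ≈ (-6.9725, -0.0067)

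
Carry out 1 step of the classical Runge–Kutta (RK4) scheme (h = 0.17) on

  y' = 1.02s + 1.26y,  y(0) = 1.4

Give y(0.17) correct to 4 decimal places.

1.7503

RK4: k1 = f(s_n, y_n); k2 = f(s_n + h/2, y_n + (h/2)·k1); k3 = f(s_n + h/2, y_n + (h/2)·k2); k4 = f(s_n + h, y_n + h·k3); y_{n+1} = y_n + (h/6)·(k1 + 2k2 + 2k3 + k4).
s=0.000000, y=1.400000:
  k1 = f(0.000000, 1.400000) = 1.764000
  k2 = f(0.085000, 1.549940) = 2.039624
  k3 = f(0.085000, 1.573368) = 2.069144
  k4 = f(0.170000, 1.751754) = 2.380611
  y ← 1.400000 + (0.17/6)·(k1 + 2k2 + 2k3 + k4) = 1.750261
y(0.17) ≈ 1.7503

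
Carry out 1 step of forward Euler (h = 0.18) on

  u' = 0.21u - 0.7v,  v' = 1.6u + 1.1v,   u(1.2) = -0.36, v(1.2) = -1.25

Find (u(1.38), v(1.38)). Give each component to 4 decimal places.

-0.2161, -1.6012

Euler on (u,v): u_{n+1} = u_n + h·u', v_{n+1} = v_n + h·v'.
1.200000: (-0.360000, -1.250000); f=(0.799400, -1.951000) → (-0.216108, -1.601180)
(u(1.38), v(1.38)) ≈ (-0.2161, -1.6012)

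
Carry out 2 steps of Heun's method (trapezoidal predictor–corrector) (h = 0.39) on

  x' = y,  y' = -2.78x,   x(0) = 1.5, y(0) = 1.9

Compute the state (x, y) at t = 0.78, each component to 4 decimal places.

Heun on (x,y): k1 = f(t_n, state_n); k2 = f(t_n + h, state_n + h·k1); state_{n+1} = state_n + (h/2)·(k1 + k2).
0.000000: (1.500000, 1.900000)
  k1 = (1.900000, -4.170000)
  predictor → (2.241000, 0.273700)
  k2 = (0.273700, -6.229980)
  → (1.923871, -0.127996)
0.390000: (1.923871, -0.127996)
  k1 = (-0.127996, -5.348363)
  predictor → (1.873953, -2.213858)
  k2 = (-2.213858, -5.209589)
  → (1.467210, -2.186797)
(x(0.78), y(0.78)) ≈ (1.4672, -2.1868)

1.4672, -2.1868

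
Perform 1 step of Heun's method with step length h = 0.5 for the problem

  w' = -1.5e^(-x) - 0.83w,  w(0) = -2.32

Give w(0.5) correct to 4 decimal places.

-2.0038

Heun: k1 = f(x_n, w_n); k2 = f(x_n + h, w_n + h·k1); w_{n+1} = w_n + (h/2)·(k1 + k2).
x=0.000000, w=-2.320000:
  k1 = f(0.000000, -2.320000) = 0.425600
  k2 = f(0.500000, -2.107200) = 0.839180
  w ← -2.320000 + (0.5/2)·(0.425600 + 0.839180) = -2.003805
w(0.5) ≈ -2.0038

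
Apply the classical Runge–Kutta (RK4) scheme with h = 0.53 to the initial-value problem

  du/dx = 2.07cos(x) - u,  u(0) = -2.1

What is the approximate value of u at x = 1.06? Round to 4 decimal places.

RK4: k1 = f(x_n, u_n); k2 = f(x_n + h/2, u_n + (h/2)·k1); k3 = f(x_n + h/2, u_n + (h/2)·k2); k4 = f(x_n + h, u_n + h·k3); u_{n+1} = u_n + (h/6)·(k1 + 2k2 + 2k3 + k4).
x=0.000000, u=-2.100000:
  k1 = f(0.000000, -2.100000) = 4.170000
  k2 = f(0.265000, -0.994950) = 2.992691
  k3 = f(0.265000, -1.306937) = 3.304678
  k4 = f(0.530000, -0.348521) = 2.134531
  u ← -2.100000 + (0.53/6)·(k1 + 2k2 + 2k3 + k4) = -0.430564
x=0.530000, u=-0.430564:
  k1 = f(0.530000, -0.430564) = 2.216575
  k2 = f(0.795000, 0.156828) = 1.292762
  k3 = f(0.795000, -0.087983) = 1.537572
  k4 = f(1.060000, 0.384349) = 0.627616
  u ← -0.430564 + (0.53/6)·(k1 + 2k2 + 2k3 + k4) = 0.320698
u(1.06) ≈ 0.3207

0.3207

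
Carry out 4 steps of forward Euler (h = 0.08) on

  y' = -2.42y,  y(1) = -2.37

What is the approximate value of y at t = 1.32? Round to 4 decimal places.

Euler: y_{n+1} = y_n + h·f(t_n, y_n).
t=1.000000, y=-2.370000: f=5.735400 → y ← -2.370000 + 0.08·5.735400 = -1.911168
t=1.080000, y=-1.911168: f=4.625027 → y ← -1.911168 + 0.08·4.625027 = -1.541166
t=1.160000, y=-1.541166: f=3.729621 → y ← -1.541166 + 0.08·3.729621 = -1.242796
t=1.240000, y=-1.242796: f=3.007567 → y ← -1.242796 + 0.08·3.007567 = -1.002191
y(1.32) ≈ -1.0022

-1.0022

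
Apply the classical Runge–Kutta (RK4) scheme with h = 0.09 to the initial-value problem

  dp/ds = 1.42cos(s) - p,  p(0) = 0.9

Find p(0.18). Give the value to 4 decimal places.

0.9843

RK4: k1 = f(s_n, p_n); k2 = f(s_n + h/2, p_n + (h/2)·k1); k3 = f(s_n + h/2, p_n + (h/2)·k2); k4 = f(s_n + h, p_n + h·k3); p_{n+1} = p_n + (h/6)·(k1 + 2k2 + 2k3 + k4).
s=0.000000, p=0.900000:
  k1 = f(0.000000, 0.900000) = 0.520000
  k2 = f(0.045000, 0.923400) = 0.495162
  k3 = f(0.045000, 0.922282) = 0.496280
  k4 = f(0.090000, 0.944665) = 0.469588
  p ← 0.900000 + (0.09/6)·(k1 + 2k2 + 2k3 + k4) = 0.944587
s=0.090000, p=0.944587:
  k1 = f(0.090000, 0.944587) = 0.469666
  k2 = f(0.135000, 0.965722) = 0.441358
  k3 = f(0.135000, 0.964448) = 0.442632
  k4 = f(0.180000, 0.984424) = 0.412634
  p ← 0.944587 + (0.09/6)·(k1 + 2k2 + 2k3 + k4) = 0.984341
p(0.18) ≈ 0.9843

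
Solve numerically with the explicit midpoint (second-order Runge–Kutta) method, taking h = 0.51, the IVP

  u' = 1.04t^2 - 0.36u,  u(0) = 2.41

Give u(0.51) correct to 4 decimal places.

2.0426

Midpoint: k1 = f(t_n, u_n); k2 = f(t_n + h/2, u_n + (h/2)·k1); u_{n+1} = u_n + h·k2.
t=0.000000, u=2.410000:
  k1 = f(0.000000, 2.410000) = -0.867600
  k2 = f(0.255000, 2.188762) = -0.720328
  u ← 2.410000 + 0.51·(-0.720328) = 2.042633
u(0.51) ≈ 2.0426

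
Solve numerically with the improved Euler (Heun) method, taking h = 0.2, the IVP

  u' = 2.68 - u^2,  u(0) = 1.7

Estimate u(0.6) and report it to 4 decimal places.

1.6480

Heun: k1 = f(t_n, u_n); k2 = f(t_n + h, u_n + h·k1); u_{n+1} = u_n + (h/2)·(k1 + k2).
t=0.000000, u=1.700000:
  k1 = f(0.000000, 1.700000) = -0.210000
  k2 = f(0.200000, 1.658000) = -0.068964
  u ← 1.700000 + (0.2/2)·(-0.210000 + (-0.068964)) = 1.672104
t=0.200000, u=1.672104:
  k1 = f(0.200000, 1.672104) = -0.115930
  k2 = f(0.400000, 1.648918) = -0.038929
  u ← 1.672104 + (0.2/2)·(-0.115930 + (-0.038929)) = 1.656618
t=0.400000, u=1.656618:
  k1 = f(0.400000, 1.656618) = -0.064382
  k2 = f(0.600000, 1.643741) = -0.021885
  u ← 1.656618 + (0.2/2)·(-0.064382 + (-0.021885)) = 1.647991
u(0.6) ≈ 1.6480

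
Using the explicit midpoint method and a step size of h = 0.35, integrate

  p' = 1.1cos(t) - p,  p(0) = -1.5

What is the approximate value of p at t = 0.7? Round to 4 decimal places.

Midpoint: k1 = f(t_n, p_n); k2 = f(t_n + h/2, p_n + (h/2)·k1); p_{n+1} = p_n + h·k2.
t=0.000000, p=-1.500000:
  k1 = f(0.000000, -1.500000) = 2.600000
  k2 = f(0.175000, -1.045000) = 2.128199
  p ← -1.500000 + 0.35·2.128199 = -0.755130
t=0.350000, p=-0.755130:
  k1 = f(0.350000, -0.755130) = 1.788440
  k2 = f(0.525000, -0.442153) = 1.394010
  p ← -0.755130 + 0.35·1.394010 = -0.267227
p(0.7) ≈ -0.2672

-0.2672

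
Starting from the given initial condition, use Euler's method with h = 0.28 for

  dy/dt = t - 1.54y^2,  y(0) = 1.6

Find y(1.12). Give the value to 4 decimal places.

0.6444

Euler: y_{n+1} = y_n + h·f(t_n, y_n).
t=0.000000, y=1.600000: f=-3.942400 → y ← 1.600000 + 0.28·(-3.942400) = 0.496128
t=0.280000, y=0.496128: f=-0.099060 → y ← 0.496128 + 0.28·(-0.099060) = 0.468391
t=0.560000, y=0.468391: f=0.222139 → y ← 0.468391 + 0.28·0.222139 = 0.530590
t=0.840000, y=0.530590: f=0.406450 → y ← 0.530590 + 0.28·0.406450 = 0.644396
y(1.12) ≈ 0.6444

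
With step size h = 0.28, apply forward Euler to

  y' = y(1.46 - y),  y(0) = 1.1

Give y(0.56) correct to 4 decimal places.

Euler: y_{n+1} = y_n + h·f(s_n, y_n).
s=0.000000, y=1.100000: f=0.396000 → y ← 1.100000 + 0.28·0.396000 = 1.210880
s=0.280000, y=1.210880: f=0.301654 → y ← 1.210880 + 0.28·0.301654 = 1.295343
y(0.56) ≈ 1.2953

1.2953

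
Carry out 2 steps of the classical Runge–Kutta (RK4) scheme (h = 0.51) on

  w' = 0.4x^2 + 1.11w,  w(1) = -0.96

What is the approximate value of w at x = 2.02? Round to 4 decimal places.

RK4: k1 = f(x_n, w_n); k2 = f(x_n + h/2, w_n + (h/2)·k1); k3 = f(x_n + h/2, w_n + (h/2)·k2); k4 = f(x_n + h, w_n + h·k3); w_{n+1} = w_n + (h/6)·(k1 + 2k2 + 2k3 + k4).
x=1.000000, w=-0.960000:
  k1 = f(1.000000, -0.960000) = -0.665600
  k2 = f(1.255000, -1.129728) = -0.623988
  k3 = f(1.255000, -1.119117) = -0.612210
  k4 = f(1.510000, -1.272227) = -0.500132
  w ← -0.960000 + (0.51/6)·(k1 + 2k2 + 2k3 + k4) = -1.269241
x=1.510000, w=-1.269241:
  k1 = f(1.510000, -1.269241) = -0.496817
  k2 = f(1.765000, -1.395929) = -0.303392
  k3 = f(1.765000, -1.346606) = -0.248642
  k4 = f(2.020000, -1.396048) = 0.082546
  w ← -1.269241 + (0.51/6)·(k1 + 2k2 + 2k3 + k4) = -1.398300
w(2.02) ≈ -1.3983

-1.3983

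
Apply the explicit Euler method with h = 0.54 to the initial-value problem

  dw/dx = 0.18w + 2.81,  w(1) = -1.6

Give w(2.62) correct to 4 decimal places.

Euler: w_{n+1} = w_n + h·f(x_n, w_n).
x=1.000000, w=-1.600000: f=2.522000 → w ← -1.600000 + 0.54·2.522000 = -0.238120
x=1.540000, w=-0.238120: f=2.767138 → w ← -0.238120 + 0.54·2.767138 = 1.256135
x=2.080000, w=1.256135: f=3.036104 → w ← 1.256135 + 0.54·3.036104 = 2.895631
w(2.62) ≈ 2.8956

2.8956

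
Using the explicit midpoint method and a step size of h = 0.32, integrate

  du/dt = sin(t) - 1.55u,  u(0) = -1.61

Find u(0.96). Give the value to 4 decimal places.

-0.1177

Midpoint: k1 = f(t_n, u_n); k2 = f(t_n + h/2, u_n + (h/2)·k1); u_{n+1} = u_n + h·k2.
t=0.000000, u=-1.610000:
  k1 = f(0.000000, -1.610000) = 2.495500
  k2 = f(0.160000, -1.210720) = 2.035934
  u ← -1.610000 + 0.32·2.035934 = -0.958501
t=0.320000, u=-0.958501:
  k1 = f(0.320000, -0.958501) = 1.800243
  k2 = f(0.480000, -0.670462) = 1.500995
  u ← -0.958501 + 0.32·1.500995 = -0.478182
t=0.640000, u=-0.478182:
  k1 = f(0.640000, -0.478182) = 1.338378
  k2 = f(0.800000, -0.264042) = 1.126621
  u ← -0.478182 + 0.32·1.126621 = -0.117664
u(0.96) ≈ -0.1177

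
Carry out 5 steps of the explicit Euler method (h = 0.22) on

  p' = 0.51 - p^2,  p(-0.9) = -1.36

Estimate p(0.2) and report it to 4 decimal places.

Euler: p_{n+1} = p_n + h·f(x_n, p_n).
x=-0.900000, p=-1.360000: f=-1.339600 → p ← -1.360000 + 0.22·(-1.339600) = -1.654712
x=-0.680000, p=-1.654712: f=-2.228072 → p ← -1.654712 + 0.22·(-2.228072) = -2.144888
x=-0.460000, p=-2.144888: f=-4.090544 → p ← -2.144888 + 0.22·(-4.090544) = -3.044807
x=-0.240000, p=-3.044807: f=-8.760852 → p ← -3.044807 + 0.22·(-8.760852) = -4.972195
x=-0.020000, p=-4.972195: f=-24.212722 → p ← -4.972195 + 0.22·(-24.212722) = -10.298994
p(0.2) ≈ -10.2990

-10.2990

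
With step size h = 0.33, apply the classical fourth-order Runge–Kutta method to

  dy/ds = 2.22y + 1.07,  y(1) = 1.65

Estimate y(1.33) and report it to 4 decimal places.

3.9493

RK4: k1 = f(s_n, y_n); k2 = f(s_n + h/2, y_n + (h/2)·k1); k3 = f(s_n + h/2, y_n + (h/2)·k2); k4 = f(s_n + h, y_n + h·k3); y_{n+1} = y_n + (h/6)·(k1 + 2k2 + 2k3 + k4).
s=1.000000, y=1.650000:
  k1 = f(1.000000, 1.650000) = 4.733000
  k2 = f(1.165000, 2.430945) = 6.466698
  k3 = f(1.165000, 2.717005) = 7.101751
  k4 = f(1.330000, 3.993578) = 9.935743
  y ← 1.650000 + (0.33/6)·(k1 + 2k2 + 2k3 + k4) = 3.949310
y(1.33) ≈ 3.9493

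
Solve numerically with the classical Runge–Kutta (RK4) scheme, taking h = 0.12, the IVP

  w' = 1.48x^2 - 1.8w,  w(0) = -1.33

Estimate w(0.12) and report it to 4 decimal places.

-1.0708

RK4: k1 = f(x_n, w_n); k2 = f(x_n + h/2, w_n + (h/2)·k1); k3 = f(x_n + h/2, w_n + (h/2)·k2); k4 = f(x_n + h, w_n + h·k3); w_{n+1} = w_n + (h/6)·(k1 + 2k2 + 2k3 + k4).
x=0.000000, w=-1.330000:
  k1 = f(0.000000, -1.330000) = 2.394000
  k2 = f(0.060000, -1.186360) = 2.140776
  k3 = f(0.060000, -1.201553) = 2.168124
  k4 = f(0.120000, -1.069825) = 1.946997
  w ← -1.330000 + (0.12/6)·(k1 + 2k2 + 2k3 + k4) = -1.070824
w(0.12) ≈ -1.0708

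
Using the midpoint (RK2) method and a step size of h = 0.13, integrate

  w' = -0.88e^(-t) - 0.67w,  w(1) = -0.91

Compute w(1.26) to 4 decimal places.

-0.8322

Midpoint: k1 = f(t_n, w_n); k2 = f(t_n + h/2, w_n + (h/2)·k1); w_{n+1} = w_n + h·k2.
t=1.000000, w=-0.910000:
  k1 = f(1.000000, -0.910000) = 0.285966
  k2 = f(1.065000, -0.891412) = 0.293886
  w ← -0.910000 + 0.13·0.293886 = -0.871795
t=1.130000, w=-0.871795:
  k1 = f(1.130000, -0.871795) = 0.299833
  k2 = f(1.195000, -0.852306) = 0.304665
  w ← -0.871795 + 0.13·0.304665 = -0.832188
w(1.26) ≈ -0.8322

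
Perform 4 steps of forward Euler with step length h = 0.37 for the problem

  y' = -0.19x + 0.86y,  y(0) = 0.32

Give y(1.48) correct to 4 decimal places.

Euler: y_{n+1} = y_n + h·f(x_n, y_n).
x=0.000000, y=0.320000: f=0.275200 → y ← 0.320000 + 0.37·0.275200 = 0.421824
x=0.370000, y=0.421824: f=0.292469 → y ← 0.421824 + 0.37·0.292469 = 0.530037
x=0.740000, y=0.530037: f=0.315232 → y ← 0.530037 + 0.37·0.315232 = 0.646673
x=1.110000, y=0.646673: f=0.345239 → y ← 0.646673 + 0.37·0.345239 = 0.774412
y(1.48) ≈ 0.7744

0.7744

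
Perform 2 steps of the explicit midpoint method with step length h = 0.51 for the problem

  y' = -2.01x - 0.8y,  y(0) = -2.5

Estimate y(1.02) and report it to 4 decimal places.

-1.9939

Midpoint: k1 = f(x_n, y_n); k2 = f(x_n + h/2, y_n + (h/2)·k1); y_{n+1} = y_n + h·k2.
x=0.000000, y=-2.500000:
  k1 = f(0.000000, -2.500000) = 2.000000
  k2 = f(0.255000, -1.990000) = 1.079450
  y ← -2.500000 + 0.51·1.079450 = -1.949480
x=0.510000, y=-1.949480:
  k1 = f(0.510000, -1.949480) = 0.534484
  k2 = f(0.765000, -1.813187) = -0.087100
  y ← -1.949480 + 0.51·(-0.087100) = -1.993902
y(1.02) ≈ -1.9939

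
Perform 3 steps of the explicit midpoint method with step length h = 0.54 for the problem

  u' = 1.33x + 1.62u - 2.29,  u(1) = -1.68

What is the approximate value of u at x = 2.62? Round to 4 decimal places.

-21.5580

Midpoint: k1 = f(x_n, u_n); k2 = f(x_n + h/2, u_n + (h/2)·k1); u_{n+1} = u_n + h·k2.
x=1.000000, u=-1.680000:
  k1 = f(1.000000, -1.680000) = -3.681600
  k2 = f(1.270000, -2.674032) = -4.932832
  u ← -1.680000 + 0.54·(-4.932832) = -4.343729
x=1.540000, u=-4.343729:
  k1 = f(1.540000, -4.343729) = -7.278641
  k2 = f(1.810000, -6.308962) = -10.103219
  u ← -4.343729 + 0.54·(-10.103219) = -9.799467
x=2.080000, u=-9.799467:
  k1 = f(2.080000, -9.799467) = -15.398737
  k2 = f(2.350000, -13.957127) = -21.775045
  u ← -9.799467 + 0.54·(-21.775045) = -21.557992
u(2.62) ≈ -21.5580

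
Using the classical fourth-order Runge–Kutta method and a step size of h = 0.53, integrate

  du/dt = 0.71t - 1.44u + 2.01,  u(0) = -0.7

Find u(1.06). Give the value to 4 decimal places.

RK4: k1 = f(t_n, u_n); k2 = f(t_n + h/2, u_n + (h/2)·k1); k3 = f(t_n + h/2, u_n + (h/2)·k2); k4 = f(t_n + h, u_n + h·k3); u_{n+1} = u_n + (h/6)·(k1 + 2k2 + 2k3 + k4).
t=0.000000, u=-0.700000:
  k1 = f(0.000000, -0.700000) = 3.018000
  k2 = f(0.265000, 0.099770) = 2.054481
  k3 = f(0.265000, -0.155562) = 2.422160
  k4 = f(0.530000, 0.583745) = 1.545708
  u ← -0.700000 + (0.53/6)·(k1 + 2k2 + 2k3 + k4) = 0.494001
t=0.530000, u=0.494001:
  k1 = f(0.530000, 0.494001) = 1.674939
  k2 = f(0.795000, 0.937860) = 1.223932
  k3 = f(0.795000, 0.818343) = 1.396036
  k4 = f(1.060000, 1.233900) = 0.985784
  u ← 0.494001 + (0.53/6)·(k1 + 2k2 + 2k3 + k4) = 1.191892
u(1.06) ≈ 1.1919

1.1919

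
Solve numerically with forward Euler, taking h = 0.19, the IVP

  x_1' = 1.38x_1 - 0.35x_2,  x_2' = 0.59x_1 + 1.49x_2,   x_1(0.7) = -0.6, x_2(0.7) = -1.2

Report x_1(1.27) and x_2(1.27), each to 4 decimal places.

-0.8023, -2.8270

Euler on (x_1,x_2): x_1_{n+1} = x_1_n + h·x_1', x_2_{n+1} = x_2_n + h·x_2'.
0.700000: (-0.600000, -1.200000); f=(-0.408000, -2.142000) → (-0.677520, -1.606980)
0.890000: (-0.677520, -1.606980); f=(-0.372535, -2.794137) → (-0.748302, -2.137866)
1.080000: (-0.748302, -2.137866); f=(-0.284403, -3.626918) → (-0.802338, -2.826981)
(x_1(1.27), x_2(1.27)) ≈ (-0.8023, -2.8270)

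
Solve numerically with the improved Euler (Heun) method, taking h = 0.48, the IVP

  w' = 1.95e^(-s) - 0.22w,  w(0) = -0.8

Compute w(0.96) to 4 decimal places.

Heun: k1 = f(s_n, w_n); k2 = f(s_n + h, w_n + h·k1); w_{n+1} = w_n + (h/2)·(k1 + k2).
s=0.000000, w=-0.800000:
  k1 = f(0.000000, -0.800000) = 2.126000
  k2 = f(0.480000, 0.220480) = 1.158122
  w ← -0.800000 + (0.48/2)·(2.126000 + 1.158122) = -0.011811
s=0.480000, w=-0.011811:
  k1 = f(0.480000, -0.011811) = 1.209226
  k2 = f(0.960000, 0.568618) = 0.621545
  w ← -0.011811 + (0.48/2)·(1.209226 + 0.621545) = 0.427574
w(0.96) ≈ 0.4276

0.4276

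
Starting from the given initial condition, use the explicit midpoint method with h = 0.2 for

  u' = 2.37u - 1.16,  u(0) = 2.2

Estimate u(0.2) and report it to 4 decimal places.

Midpoint: k1 = f(t_n, u_n); k2 = f(t_n + h/2, u_n + (h/2)·k1); u_{n+1} = u_n + h·k2.
t=0.000000, u=2.200000:
  k1 = f(0.000000, 2.200000) = 4.054000
  k2 = f(0.100000, 2.605400) = 5.014798
  u ← 2.200000 + 0.2·5.014798 = 3.202960
u(0.2) ≈ 3.2030

3.2030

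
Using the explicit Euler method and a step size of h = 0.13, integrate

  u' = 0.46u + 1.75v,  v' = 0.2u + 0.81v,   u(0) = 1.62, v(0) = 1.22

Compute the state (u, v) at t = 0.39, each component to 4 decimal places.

Euler on (u,v): u_{n+1} = u_n + h·u', v_{n+1} = v_n + h·v'.
0.000000: (1.620000, 1.220000); f=(2.880200, 1.312200) → (1.994426, 1.390586)
0.130000: (1.994426, 1.390586); f=(3.350961, 1.525260) → (2.430051, 1.588870)
0.260000: (2.430051, 1.588870); f=(3.898346, 1.772995) → (2.936836, 1.819359)
(u(0.39), v(0.39)) ≈ (2.9368, 1.8194)

2.9368, 1.8194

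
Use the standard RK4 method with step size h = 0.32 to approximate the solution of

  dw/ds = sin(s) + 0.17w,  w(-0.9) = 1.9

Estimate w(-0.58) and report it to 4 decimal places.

1.7851

RK4: k1 = f(s_n, w_n); k2 = f(s_n + h/2, w_n + (h/2)·k1); k3 = f(s_n + h/2, w_n + (h/2)·k2); k4 = f(s_n + h, w_n + h·k3); w_{n+1} = w_n + (h/6)·(k1 + 2k2 + 2k3 + k4).
s=-0.900000, w=1.900000:
  k1 = f(-0.900000, 1.900000) = -0.460327
  k2 = f(-0.740000, 1.826348) = -0.363809
  k3 = f(-0.740000, 1.841791) = -0.361184
  k4 = f(-0.580000, 1.784421) = -0.244672
  w ← 1.900000 + (0.32/6)·(k1 + 2k2 + 2k3 + k4) = 1.785068
w(-0.58) ≈ 1.7851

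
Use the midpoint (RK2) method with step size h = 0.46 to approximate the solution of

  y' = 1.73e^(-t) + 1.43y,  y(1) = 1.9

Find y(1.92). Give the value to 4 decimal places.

7.4977

Midpoint: k1 = f(t_n, y_n); k2 = f(t_n + h/2, y_n + (h/2)·k1); y_{n+1} = y_n + h·k2.
t=1.000000, y=1.900000:
  k1 = f(1.000000, 1.900000) = 3.353431
  k2 = f(1.230000, 2.671289) = 4.325610
  y ← 1.900000 + 0.46·4.325610 = 3.889780
t=1.460000, y=3.889780:
  k1 = f(1.460000, 3.889780) = 5.964155
  k2 = f(1.690000, 5.261536) = 7.843215
  y ← 3.889780 + 0.46·7.843215 = 7.497660
y(1.92) ≈ 7.4977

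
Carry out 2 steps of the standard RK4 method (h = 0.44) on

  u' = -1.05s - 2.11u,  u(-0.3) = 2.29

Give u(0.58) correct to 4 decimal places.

0.2522

RK4: k1 = f(s_n, u_n); k2 = f(s_n + h/2, u_n + (h/2)·k1); k3 = f(s_n + h/2, u_n + (h/2)·k2); k4 = f(s_n + h, u_n + h·k3); u_{n+1} = u_n + (h/6)·(k1 + 2k2 + 2k3 + k4).
s=-0.300000, u=2.290000:
  k1 = f(-0.300000, 2.290000) = -4.516900
  k2 = f(-0.080000, 1.296282) = -2.651155
  k3 = f(-0.080000, 1.706746) = -3.517234
  k4 = f(0.140000, 0.742417) = -1.713500
  u ← 2.290000 + (0.44/6)·(k1 + 2k2 + 2k3 + k4) = 0.928407
s=0.140000, u=0.928407:
  k1 = f(0.140000, 0.928407) = -2.105939
  k2 = f(0.360000, 0.465100) = -1.359362
  k3 = f(0.360000, 0.629347) = -1.705923
  k4 = f(0.580000, 0.177801) = -0.984160
  u ← 0.928407 + (0.44/6)·(k1 + 2k2 + 2k3 + k4) = 0.252225
u(0.58) ≈ 0.2522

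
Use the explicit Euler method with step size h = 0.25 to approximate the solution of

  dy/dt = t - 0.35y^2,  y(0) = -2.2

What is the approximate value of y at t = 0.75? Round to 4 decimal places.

-3.9138

Euler: y_{n+1} = y_n + h·f(t_n, y_n).
t=0.000000, y=-2.200000: f=-1.694000 → y ← -2.200000 + 0.25·(-1.694000) = -2.623500
t=0.250000, y=-2.623500: f=-2.158963 → y ← -2.623500 + 0.25·(-2.158963) = -3.163241
t=0.500000, y=-3.163241: f=-3.002132 → y ← -3.163241 + 0.25·(-3.002132) = -3.913774
y(0.75) ≈ -3.9138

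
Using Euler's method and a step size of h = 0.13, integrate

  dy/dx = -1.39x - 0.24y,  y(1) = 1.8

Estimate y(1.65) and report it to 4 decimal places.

0.4596

Euler: y_{n+1} = y_n + h·f(x_n, y_n).
x=1.000000, y=1.800000: f=-1.822000 → y ← 1.800000 + 0.13·(-1.822000) = 1.563140
x=1.130000, y=1.563140: f=-1.945854 → y ← 1.563140 + 0.13·(-1.945854) = 1.310179
x=1.260000, y=1.310179: f=-2.065843 → y ← 1.310179 + 0.13·(-2.065843) = 1.041619
x=1.390000, y=1.041619: f=-2.182089 → y ← 1.041619 + 0.13·(-2.182089) = 0.757948
x=1.520000, y=0.757948: f=-2.294708 → y ← 0.757948 + 0.13·(-2.294708) = 0.459636
y(1.65) ≈ 0.4596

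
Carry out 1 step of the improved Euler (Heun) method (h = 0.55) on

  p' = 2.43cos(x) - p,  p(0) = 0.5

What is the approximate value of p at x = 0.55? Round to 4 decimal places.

Heun: k1 = f(x_n, p_n); k2 = f(x_n + h, p_n + h·k1); p_{n+1} = p_n + (h/2)·(k1 + k2).
x=0.000000, p=0.500000:
  k1 = f(0.000000, 0.500000) = 1.930000
  k2 = f(0.550000, 1.561500) = 0.510135
  p ← 0.500000 + (0.55/2)·(1.930000 + 0.510135) = 1.171037
p(0.55) ≈ 1.1710

1.1710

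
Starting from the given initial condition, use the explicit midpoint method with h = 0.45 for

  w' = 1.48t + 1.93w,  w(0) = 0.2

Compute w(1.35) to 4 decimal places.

Midpoint: k1 = f(t_n, w_n); k2 = f(t_n + h/2, w_n + (h/2)·k1); w_{n+1} = w_n + h·k2.
t=0.000000, w=0.200000:
  k1 = f(0.000000, 0.200000) = 0.386000
  k2 = f(0.225000, 0.286850) = 0.886621
  w ← 0.200000 + 0.45·0.886621 = 0.598979
t=0.450000, w=0.598979:
  k1 = f(0.450000, 0.598979) = 1.822030
  k2 = f(0.675000, 1.008936) = 2.946246
  w ← 0.598979 + 0.45·2.946246 = 1.924790
t=0.900000, w=1.924790:
  k1 = f(0.900000, 1.924790) = 5.046845
  k2 = f(1.125000, 3.060330) = 7.571437
  w ← 1.924790 + 0.45·7.571437 = 5.331937
w(1.35) ≈ 5.3319

5.3319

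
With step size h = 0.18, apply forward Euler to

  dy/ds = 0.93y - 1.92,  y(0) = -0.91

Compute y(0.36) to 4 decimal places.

-1.9892

Euler: y_{n+1} = y_n + h·f(s_n, y_n).
s=0.000000, y=-0.910000: f=-2.766300 → y ← -0.910000 + 0.18·(-2.766300) = -1.407934
s=0.180000, y=-1.407934: f=-3.229379 → y ← -1.407934 + 0.18·(-3.229379) = -1.989222
y(0.36) ≈ -1.9892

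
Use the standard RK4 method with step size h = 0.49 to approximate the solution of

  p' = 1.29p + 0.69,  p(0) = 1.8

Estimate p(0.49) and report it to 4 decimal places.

3.8561

RK4: k1 = f(x_n, p_n); k2 = f(x_n + h/2, p_n + (h/2)·k1); k3 = f(x_n + h/2, p_n + (h/2)·k2); k4 = f(x_n + h, p_n + h·k3); p_{n+1} = p_n + (h/6)·(k1 + 2k2 + 2k3 + k4).
x=0.000000, p=1.800000:
  k1 = f(0.000000, 1.800000) = 3.012000
  k2 = f(0.245000, 2.537940) = 3.963943
  k3 = f(0.245000, 2.771166) = 4.264804
  k4 = f(0.490000, 3.889754) = 5.707783
  p ← 1.800000 + (0.49/6)·(k1 + 2k2 + 2k3 + k4) = 3.856144
p(0.49) ≈ 3.8561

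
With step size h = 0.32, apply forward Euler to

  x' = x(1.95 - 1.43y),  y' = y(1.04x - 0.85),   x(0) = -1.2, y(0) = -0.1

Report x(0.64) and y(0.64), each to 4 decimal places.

Euler on (x,y): x_{n+1} = x_n + h·x', y_{n+1} = y_n + h·y'.
0.000000: (-1.200000, -0.100000); f=(-2.511600, 0.209800) → (-2.003712, -0.032864)
0.320000: (-2.003712, -0.032864); f=(-4.001404, 0.096418) → (-3.284161, -0.002010)
(x(0.64), y(0.64)) ≈ (-3.2842, -0.0020)

-3.2842, -0.0020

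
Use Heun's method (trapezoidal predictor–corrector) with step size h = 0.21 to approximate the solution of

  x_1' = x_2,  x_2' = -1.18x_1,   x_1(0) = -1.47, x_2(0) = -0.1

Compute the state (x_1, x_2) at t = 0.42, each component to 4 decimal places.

-1.3589, 0.6199

Heun on (x_1,x_2): k1 = f(t_n, state_n); k2 = f(t_n + h, state_n + h·k1); state_{n+1} = state_n + (h/2)·(k1 + k2).
0.000000: (-1.470000, -0.100000)
  k1 = (-0.100000, 1.734600)
  predictor → (-1.491000, 0.264266)
  k2 = (0.264266, 1.759380)
  → (-1.452752, 0.266868)
0.210000: (-1.452752, 0.266868)
  k1 = (0.266868, 1.714247)
  predictor → (-1.396710, 0.626860)
  k2 = (0.626860, 1.648118)
  → (-1.358911, 0.619916)
(x_1(0.42), x_2(0.42)) ≈ (-1.3589, 0.6199)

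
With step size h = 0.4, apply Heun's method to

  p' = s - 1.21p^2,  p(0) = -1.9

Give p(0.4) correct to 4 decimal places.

Heun: k1 = f(s_n, p_n); k2 = f(s_n + h, p_n + h·k1); p_{n+1} = p_n + (h/2)·(k1 + k2).
s=0.000000, p=-1.900000:
  k1 = f(0.000000, -1.900000) = -4.368100
  k2 = f(0.400000, -3.647240) = -15.695855
  p ← -1.900000 + (0.4/2)·(-4.368100 + (-15.695855)) = -5.912791
p(0.4) ≈ -5.9128

-5.9128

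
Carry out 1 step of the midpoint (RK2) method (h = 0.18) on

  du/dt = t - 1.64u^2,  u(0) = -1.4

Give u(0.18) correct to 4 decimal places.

Midpoint: k1 = f(t_n, u_n); k2 = f(t_n + h/2, u_n + (h/2)·k1); u_{n+1} = u_n + h·k2.
t=0.000000, u=-1.400000:
  k1 = f(0.000000, -1.400000) = -3.214400
  k2 = f(0.090000, -1.689296) = -4.590102
  u ← -1.400000 + 0.18·(-4.590102) = -2.226218
u(0.18) ≈ -2.2262

-2.2262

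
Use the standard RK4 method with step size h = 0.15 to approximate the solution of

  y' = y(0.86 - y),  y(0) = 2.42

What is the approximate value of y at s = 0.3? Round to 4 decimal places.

RK4: k1 = f(s_n, y_n); k2 = f(s_n + h/2, y_n + (h/2)·k1); k3 = f(s_n + h/2, y_n + (h/2)·k2); k4 = f(s_n + h, y_n + h·k3); y_{n+1} = y_n + (h/6)·(k1 + 2k2 + 2k3 + k4).
s=0.000000, y=2.420000:
  k1 = f(0.000000, 2.420000) = -3.775200
  k2 = f(0.075000, 2.136860) = -2.728471
  k3 = f(0.075000, 2.215365) = -3.002627
  k4 = f(0.150000, 1.969606) = -2.185486
  y ← 2.420000 + (0.15/6)·(k1 + 2k2 + 2k3 + k4) = 1.984428
s=0.150000, y=1.984428:
  k1 = f(0.150000, 1.984428) = -2.231346
  k2 = f(0.225000, 1.817077) = -1.739083
  k3 = f(0.225000, 1.853997) = -1.842867
  k4 = f(0.300000, 1.707998) = -1.448379
  y ← 1.984428 + (0.15/6)·(k1 + 2k2 + 2k3 + k4) = 1.713337
y(0.3) ≈ 1.7133

1.7133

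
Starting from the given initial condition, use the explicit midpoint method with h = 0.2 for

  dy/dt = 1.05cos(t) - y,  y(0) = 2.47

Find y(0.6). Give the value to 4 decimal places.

1.8008

Midpoint: k1 = f(t_n, y_n); k2 = f(t_n + h/2, y_n + (h/2)·k1); y_{n+1} = y_n + h·k2.
t=0.000000, y=2.470000:
  k1 = f(0.000000, 2.470000) = -1.420000
  k2 = f(0.100000, 2.328000) = -1.283246
  y ← 2.470000 + 0.2·(-1.283246) = 2.213351
t=0.200000, y=2.213351:
  k1 = f(0.200000, 2.213351) = -1.184281
  k2 = f(0.300000, 2.094923) = -1.091819
  y ← 2.213351 + 0.2·(-1.091819) = 1.994987
t=0.400000, y=1.994987:
  k1 = f(0.400000, 1.994987) = -1.027873
  k2 = f(0.500000, 1.892200) = -0.970738
  y ← 1.994987 + 0.2·(-0.970738) = 1.800839
y(0.6) ≈ 1.8008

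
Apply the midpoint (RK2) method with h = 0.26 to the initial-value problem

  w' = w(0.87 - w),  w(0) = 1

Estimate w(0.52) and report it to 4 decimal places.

Midpoint: k1 = f(t_n, w_n); k2 = f(t_n + h/2, w_n + (h/2)·k1); w_{n+1} = w_n + h·k2.
t=0.000000, w=1.000000:
  k1 = f(0.000000, 1.000000) = -0.130000
  k2 = f(0.130000, 0.983100) = -0.111189
  w ← 1.000000 + 0.26·(-0.111189) = 0.971091
t=0.260000, w=0.971091:
  k1 = f(0.260000, 0.971091) = -0.098169
  k2 = f(0.390000, 0.958329) = -0.084648
  w ← 0.971091 + 0.26·(-0.084648) = 0.949082
w(0.52) ≈ 0.9491

0.9491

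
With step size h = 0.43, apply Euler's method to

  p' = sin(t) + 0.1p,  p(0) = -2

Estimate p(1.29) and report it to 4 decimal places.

-1.7564

Euler: p_{n+1} = p_n + h·f(t_n, p_n).
t=0.000000, p=-2.000000: f=-0.200000 → p ← -2.000000 + 0.43·(-0.200000) = -2.086000
t=0.430000, p=-2.086000: f=0.208271 → p ← -2.086000 + 0.43·0.208271 = -1.996444
t=0.860000, p=-1.996444: f=0.558198 → p ← -1.996444 + 0.43·0.558198 = -1.756418
p(1.29) ≈ -1.7564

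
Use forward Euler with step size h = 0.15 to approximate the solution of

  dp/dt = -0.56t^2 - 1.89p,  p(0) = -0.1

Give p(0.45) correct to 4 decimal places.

-0.0457

Euler: p_{n+1} = p_n + h·f(t_n, p_n).
t=0.000000, p=-0.100000: f=0.189000 → p ← -0.100000 + 0.15·0.189000 = -0.071650
t=0.150000, p=-0.071650: f=0.122818 → p ← -0.071650 + 0.15·0.122818 = -0.053227
t=0.300000, p=-0.053227: f=0.050199 → p ← -0.053227 + 0.15·0.050199 = -0.045697
p(0.45) ≈ -0.0457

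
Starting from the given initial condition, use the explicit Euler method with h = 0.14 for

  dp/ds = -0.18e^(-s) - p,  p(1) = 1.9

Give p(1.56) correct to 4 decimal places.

1.0153

Euler: p_{n+1} = p_n + h·f(s_n, p_n).
s=1.000000, p=1.900000: f=-1.966218 → p ← 1.900000 + 0.14·(-1.966218) = 1.624729
s=1.140000, p=1.624729: f=-1.682297 → p ← 1.624729 + 0.14·(-1.682297) = 1.389208
s=1.280000, p=1.389208: f=-1.439255 → p ← 1.389208 + 0.14·(-1.439255) = 1.187712
s=1.420000, p=1.187712: f=-1.231221 → p ← 1.187712 + 0.14·(-1.231221) = 1.015341
p(1.56) ≈ 1.0153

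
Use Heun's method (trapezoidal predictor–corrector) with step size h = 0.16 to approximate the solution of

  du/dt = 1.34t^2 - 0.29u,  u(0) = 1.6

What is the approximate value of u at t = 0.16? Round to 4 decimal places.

Heun: k1 = f(t_n, u_n); k2 = f(t_n + h, u_n + h·k1); u_{n+1} = u_n + (h/2)·(k1 + k2).
t=0.000000, u=1.600000:
  k1 = f(0.000000, 1.600000) = -0.464000
  k2 = f(0.160000, 1.525760) = -0.408166
  u ← 1.600000 + (0.16/2)·(-0.464000 + (-0.408166)) = 1.530227
u(0.16) ≈ 1.5302

1.5302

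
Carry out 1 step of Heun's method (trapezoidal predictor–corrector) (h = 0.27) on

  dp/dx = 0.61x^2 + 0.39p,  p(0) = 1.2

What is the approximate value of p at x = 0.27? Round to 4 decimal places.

1.3390

Heun: k1 = f(x_n, p_n); k2 = f(x_n + h, p_n + h·k1); p_{n+1} = p_n + (h/2)·(k1 + k2).
x=0.000000, p=1.200000:
  k1 = f(0.000000, 1.200000) = 0.468000
  k2 = f(0.270000, 1.326360) = 0.561749
  p ← 1.200000 + (0.27/2)·(0.468000 + 0.561749) = 1.339016
p(0.27) ≈ 1.3390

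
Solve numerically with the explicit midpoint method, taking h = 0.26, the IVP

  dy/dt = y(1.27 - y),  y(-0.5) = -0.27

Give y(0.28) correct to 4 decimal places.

-1.0496

Midpoint: k1 = f(t_n, y_n); k2 = f(t_n + h/2, y_n + (h/2)·k1); y_{n+1} = y_n + h·k2.
t=-0.500000, y=-0.270000:
  k1 = f(-0.500000, -0.270000) = -0.415800
  k2 = f(-0.370000, -0.324054) = -0.516560
  y ← -0.270000 + 0.26·(-0.516560) = -0.404305
t=-0.240000, y=-0.404305:
  k1 = f(-0.240000, -0.404305) = -0.676931
  k2 = f(-0.110000, -0.492307) = -0.867595
  y ← -0.404305 + 0.26·(-0.867595) = -0.629880
t=0.020000, y=-0.629880:
  k1 = f(0.020000, -0.629880) = -1.196697
  k2 = f(0.150000, -0.785451) = -1.614455
  y ← -0.629880 + 0.26·(-1.614455) = -1.049639
y(0.28) ≈ -1.0496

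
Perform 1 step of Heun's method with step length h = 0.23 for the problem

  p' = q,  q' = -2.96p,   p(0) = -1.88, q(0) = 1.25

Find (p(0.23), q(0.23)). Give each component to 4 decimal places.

Heun on (p,q): k1 = f(t_n, state_n); k2 = f(t_n + h, state_n + h·k1); state_{n+1} = state_n + (h/2)·(k1 + k2).
0.000000: (-1.880000, 1.250000)
  k1 = (1.250000, 5.564800)
  predictor → (-1.592500, 2.529904)
  k2 = (2.529904, 4.713800)
  → (-1.445311, 2.432039)
(p(0.23), q(0.23)) ≈ (-1.4453, 2.4320)

-1.4453, 2.4320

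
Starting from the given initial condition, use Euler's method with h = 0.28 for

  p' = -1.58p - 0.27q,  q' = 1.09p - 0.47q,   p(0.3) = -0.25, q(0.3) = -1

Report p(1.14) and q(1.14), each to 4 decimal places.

Euler on (p,q): p_{n+1} = p_n + h·p', q_{n+1} = q_n + h·q'.
0.300000: (-0.250000, -1.000000); f=(0.665000, 0.197500) → (-0.063800, -0.944700)
0.580000: (-0.063800, -0.944700); f=(0.355873, 0.374467) → (0.035844, -0.839849)
0.860000: (0.035844, -0.839849); f=(0.170125, 0.433800) → (0.083479, -0.718385)
(p(1.14), q(1.14)) ≈ (0.0835, -0.7184)

0.0835, -0.7184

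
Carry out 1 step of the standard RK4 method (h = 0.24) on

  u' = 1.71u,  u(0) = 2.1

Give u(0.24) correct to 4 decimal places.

3.1654

RK4: k1 = f(t_n, u_n); k2 = f(t_n + h/2, u_n + (h/2)·k1); k3 = f(t_n + h/2, u_n + (h/2)·k2); k4 = f(t_n + h, u_n + h·k3); u_{n+1} = u_n + (h/6)·(k1 + 2k2 + 2k3 + k4).
t=0.000000, u=2.100000:
  k1 = f(0.000000, 2.100000) = 3.591000
  k2 = f(0.120000, 2.530920) = 4.327873
  k3 = f(0.120000, 2.619345) = 4.479080
  k4 = f(0.240000, 3.174979) = 5.429214
  u ← 2.100000 + (0.24/6)·(k1 + 2k2 + 2k3 + k4) = 3.165365
u(0.24) ≈ 3.1654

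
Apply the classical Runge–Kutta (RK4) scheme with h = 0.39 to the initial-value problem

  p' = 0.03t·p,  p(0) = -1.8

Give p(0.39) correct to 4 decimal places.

-1.8041

RK4: k1 = f(t_n, p_n); k2 = f(t_n + h/2, p_n + (h/2)·k1); k3 = f(t_n + h/2, p_n + (h/2)·k2); k4 = f(t_n + h, p_n + h·k3); p_{n+1} = p_n + (h/6)·(k1 + 2k2 + 2k3 + k4).
t=0.000000, p=-1.800000:
  k1 = f(0.000000, -1.800000) = 0.000000
  k2 = f(0.195000, -1.800000) = -0.010530
  k3 = f(0.195000, -1.802053) = -0.010542
  k4 = f(0.390000, -1.804111) = -0.021108
  p ← -1.800000 + (0.39/6)·(k1 + 2k2 + 2k3 + k4) = -1.804111
p(0.39) ≈ -1.8041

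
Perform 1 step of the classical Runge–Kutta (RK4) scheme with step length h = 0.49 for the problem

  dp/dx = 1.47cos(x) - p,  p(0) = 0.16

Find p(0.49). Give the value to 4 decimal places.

0.6418

RK4: k1 = f(x_n, p_n); k2 = f(x_n + h/2, p_n + (h/2)·k1); k3 = f(x_n + h/2, p_n + (h/2)·k2); k4 = f(x_n + h, p_n + h·k3); p_{n+1} = p_n + (h/6)·(k1 + 2k2 + 2k3 + k4).
x=0.000000, p=0.160000:
  k1 = f(0.000000, 0.160000) = 1.310000
  k2 = f(0.245000, 0.480950) = 0.945152
  k3 = f(0.245000, 0.391562) = 1.034540
  k4 = f(0.490000, 0.666924) = 0.630105
  p ← 0.160000 + (0.49/6)·(k1 + 2k2 + 2k3 + k4) = 0.641792
p(0.49) ≈ 0.6418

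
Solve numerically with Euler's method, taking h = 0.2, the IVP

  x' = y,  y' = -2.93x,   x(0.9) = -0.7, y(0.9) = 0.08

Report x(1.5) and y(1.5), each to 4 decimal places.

-0.4078, 1.2344

Euler on (x,y): x_{n+1} = x_n + h·x', y_{n+1} = y_n + h·y'.
0.900000: (-0.700000, 0.080000); f=(0.080000, 2.051000) → (-0.684000, 0.490200)
1.100000: (-0.684000, 0.490200); f=(0.490200, 2.004120) → (-0.585960, 0.891024)
1.300000: (-0.585960, 0.891024); f=(0.891024, 1.716863) → (-0.407755, 1.234397)
(x(1.5), y(1.5)) ≈ (-0.4078, 1.2344)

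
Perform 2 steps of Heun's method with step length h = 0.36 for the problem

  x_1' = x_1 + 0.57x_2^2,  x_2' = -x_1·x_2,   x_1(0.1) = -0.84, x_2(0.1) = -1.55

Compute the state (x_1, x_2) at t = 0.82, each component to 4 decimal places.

Heun on (x_1,x_2): k1 = f(t_n, state_n); k2 = f(t_n + h, state_n + h·k1); state_{n+1} = state_n + (h/2)·(k1 + k2).
0.100000: (-0.840000, -1.550000)
  k1 = (0.529425, -1.302000)
  predictor → (-0.649407, -2.018720)
  k2 = (1.673474, -1.310971)
  → (-0.443478, -2.020335)
0.460000: (-0.443478, -2.020335)
  k1 = (1.883121, -0.895974)
  predictor → (0.234445, -2.342885)
  k2 = (3.363239, 0.549279)
  → (0.500867, -2.082740)
(x_1(0.82), x_2(0.82)) ≈ (0.5009, -2.0827)

0.5009, -2.0827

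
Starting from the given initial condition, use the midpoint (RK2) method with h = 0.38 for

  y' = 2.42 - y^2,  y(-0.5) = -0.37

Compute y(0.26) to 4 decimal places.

1.1241

Midpoint: k1 = f(x_n, y_n); k2 = f(x_n + h/2, y_n + (h/2)·k1); y_{n+1} = y_n + h·k2.
x=-0.500000, y=-0.370000:
  k1 = f(-0.500000, -0.370000) = 2.283100
  k2 = f(-0.310000, 0.063789) = 2.415931
  y ← -0.370000 + 0.38·2.415931 = 0.548054
x=-0.120000, y=0.548054:
  k1 = f(-0.120000, 0.548054) = 2.119637
  k2 = f(0.070000, 0.950785) = 1.516008
  y ← 0.548054 + 0.38·1.516008 = 1.124137
y(0.26) ≈ 1.1241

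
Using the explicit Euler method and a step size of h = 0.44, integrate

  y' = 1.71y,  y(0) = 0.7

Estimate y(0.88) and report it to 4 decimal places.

Euler: y_{n+1} = y_n + h·f(x_n, y_n).
x=0.000000, y=0.700000: f=1.197000 → y ← 0.700000 + 0.44·1.197000 = 1.226680
x=0.440000, y=1.226680: f=2.097623 → y ← 1.226680 + 0.44·2.097623 = 2.149634
y(0.88) ≈ 2.1496

2.1496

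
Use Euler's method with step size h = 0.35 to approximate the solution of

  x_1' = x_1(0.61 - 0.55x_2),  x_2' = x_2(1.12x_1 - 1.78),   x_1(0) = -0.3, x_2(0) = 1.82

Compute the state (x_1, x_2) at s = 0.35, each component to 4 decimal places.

Euler on (x_1,x_2): x_1_{n+1} = x_1_n + h·x_1', x_2_{n+1} = x_2_n + h·x_2'.
0.000000: (-0.300000, 1.820000); f=(0.117300, -3.851120) → (-0.258945, 0.472108)
(x_1(0.35), x_2(0.35)) ≈ (-0.2589, 0.4721)

-0.2589, 0.4721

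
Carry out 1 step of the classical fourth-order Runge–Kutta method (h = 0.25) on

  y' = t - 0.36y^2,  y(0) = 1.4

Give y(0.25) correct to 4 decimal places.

RK4: k1 = f(t_n, y_n); k2 = f(t_n + h/2, y_n + (h/2)·k1); k3 = f(t_n + h/2, y_n + (h/2)·k2); k4 = f(t_n + h, y_n + h·k3); y_{n+1} = y_n + (h/6)·(k1 + 2k2 + 2k3 + k4).
t=0.000000, y=1.400000:
  k1 = f(0.000000, 1.400000) = -0.705600
  k2 = f(0.125000, 1.311800) = -0.494495
  k3 = f(0.125000, 1.338188) = -0.519669
  k4 = f(0.250000, 1.270083) = -0.330720
  y ← 1.400000 + (0.25/6)·(k1 + 2k2 + 2k3 + k4) = 1.272306
y(0.25) ≈ 1.2723

1.2723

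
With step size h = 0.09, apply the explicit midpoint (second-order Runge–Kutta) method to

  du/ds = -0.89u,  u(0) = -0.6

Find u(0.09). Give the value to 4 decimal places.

Midpoint: k1 = f(s_n, u_n); k2 = f(s_n + h/2, u_n + (h/2)·k1); u_{n+1} = u_n + h·k2.
s=0.000000, u=-0.600000:
  k1 = f(0.000000, -0.600000) = 0.534000
  k2 = f(0.045000, -0.575970) = 0.512613
  u ← -0.600000 + 0.09·0.512613 = -0.553865
u(0.09) ≈ -0.5539

-0.5539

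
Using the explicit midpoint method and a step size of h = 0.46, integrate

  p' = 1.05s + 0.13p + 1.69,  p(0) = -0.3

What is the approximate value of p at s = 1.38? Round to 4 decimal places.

Midpoint: k1 = f(s_n, p_n); k2 = f(s_n + h/2, p_n + (h/2)·k1); p_{n+1} = p_n + h·k2.
s=0.000000, p=-0.300000:
  k1 = f(0.000000, -0.300000) = 1.651000
  k2 = f(0.230000, 0.079730) = 1.941865
  p ← -0.300000 + 0.46·1.941865 = 0.593258
s=0.460000, p=0.593258:
  k1 = f(0.460000, 0.593258) = 2.250124
  k2 = f(0.690000, 1.110786) = 2.558902
  p ← 0.593258 + 0.46·2.558902 = 1.770353
s=0.920000, p=1.770353:
  k1 = f(0.920000, 1.770353) = 2.886146
  k2 = f(1.150000, 2.434166) = 3.213942
  p ← 1.770353 + 0.46·3.213942 = 3.248766
p(1.38) ≈ 3.2488

3.2488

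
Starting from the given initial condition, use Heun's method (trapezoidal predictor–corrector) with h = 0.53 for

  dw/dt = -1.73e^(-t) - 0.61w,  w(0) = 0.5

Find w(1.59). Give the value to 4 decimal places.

Heun: k1 = f(t_n, w_n); k2 = f(t_n + h, w_n + h·k1); w_{n+1} = w_n + (h/2)·(k1 + k2).
t=0.000000, w=0.500000:
  k1 = f(0.000000, 0.500000) = -2.035000
  k2 = f(0.530000, -0.578550) = -0.665371
  w ← 0.500000 + (0.53/2)·(-2.035000 + (-0.665371)) = -0.215598
t=0.530000, w=-0.215598:
  k1 = f(0.530000, -0.215598) = -0.886772
  k2 = f(1.060000, -0.685587) = -0.181160
  w ← -0.215598 + (0.53/2)·(-0.886772 + (-0.181160)) = -0.498600
t=1.060000, w=-0.498600:
  k1 = f(1.060000, -0.498600) = -0.295222
  k2 = f(1.590000, -0.655068) = 0.046800
  w ← -0.498600 + (0.53/2)·(-0.295222 + 0.046800) = -0.564432
w(1.59) ≈ -0.5644

-0.5644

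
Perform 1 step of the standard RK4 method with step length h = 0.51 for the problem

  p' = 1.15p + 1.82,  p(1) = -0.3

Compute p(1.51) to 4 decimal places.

RK4: k1 = f(t_n, p_n); k2 = f(t_n + h/2, p_n + (h/2)·k1); k3 = f(t_n + h/2, p_n + (h/2)·k2); k4 = f(t_n + h, p_n + h·k3); p_{n+1} = p_n + (h/6)·(k1 + 2k2 + 2k3 + k4).
t=1.000000, p=-0.300000:
  k1 = f(1.000000, -0.300000) = 1.475000
  k2 = f(1.255000, 0.076125) = 1.907544
  k3 = f(1.255000, 0.186424) = 2.034387
  k4 = f(1.510000, 0.737537) = 2.668168
  p ← -0.300000 + (0.51/6)·(k1 + 2k2 + 2k3 + k4) = 0.722298
p(1.51) ≈ 0.7223

0.7223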